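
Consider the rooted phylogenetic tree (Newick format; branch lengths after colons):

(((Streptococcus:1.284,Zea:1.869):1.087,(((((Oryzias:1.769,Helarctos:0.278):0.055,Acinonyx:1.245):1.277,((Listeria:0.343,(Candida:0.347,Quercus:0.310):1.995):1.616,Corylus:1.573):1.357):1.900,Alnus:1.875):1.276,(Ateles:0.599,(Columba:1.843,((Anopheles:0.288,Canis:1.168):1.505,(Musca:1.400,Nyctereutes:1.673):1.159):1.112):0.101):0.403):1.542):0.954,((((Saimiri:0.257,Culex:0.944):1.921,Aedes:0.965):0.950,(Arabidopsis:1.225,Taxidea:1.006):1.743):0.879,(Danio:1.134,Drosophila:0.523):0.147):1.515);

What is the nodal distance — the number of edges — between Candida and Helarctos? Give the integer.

7

The MRCA of Candida and Helarctos is the node subtending (((Oryzias,Helarctos),Acinonyx),((Listeria,(Candida,Quercus)),Corylus)).
From Candida up to that node: 4 branches. From Helarctos up to the same node: 3 branches. Total: 4 + 3 = 7.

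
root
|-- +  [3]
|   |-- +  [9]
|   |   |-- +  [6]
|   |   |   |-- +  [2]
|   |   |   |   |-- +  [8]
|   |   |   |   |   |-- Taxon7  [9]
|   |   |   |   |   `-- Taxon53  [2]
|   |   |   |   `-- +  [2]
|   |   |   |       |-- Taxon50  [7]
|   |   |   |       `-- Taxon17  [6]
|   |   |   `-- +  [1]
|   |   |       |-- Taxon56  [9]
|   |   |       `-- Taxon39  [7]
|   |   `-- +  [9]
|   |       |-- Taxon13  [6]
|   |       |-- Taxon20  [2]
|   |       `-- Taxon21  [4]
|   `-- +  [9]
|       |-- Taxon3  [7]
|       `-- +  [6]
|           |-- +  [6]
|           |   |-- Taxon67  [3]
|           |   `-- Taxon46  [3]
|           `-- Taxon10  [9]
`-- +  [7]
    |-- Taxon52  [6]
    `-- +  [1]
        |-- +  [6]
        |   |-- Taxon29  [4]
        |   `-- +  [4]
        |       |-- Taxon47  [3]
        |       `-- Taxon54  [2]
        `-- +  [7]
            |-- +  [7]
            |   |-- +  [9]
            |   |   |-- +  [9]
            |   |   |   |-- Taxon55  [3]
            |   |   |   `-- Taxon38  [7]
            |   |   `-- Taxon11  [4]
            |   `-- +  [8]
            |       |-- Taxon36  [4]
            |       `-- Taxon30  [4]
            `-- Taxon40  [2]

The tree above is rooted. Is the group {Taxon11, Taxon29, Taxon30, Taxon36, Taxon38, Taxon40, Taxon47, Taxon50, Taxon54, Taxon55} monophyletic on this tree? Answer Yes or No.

No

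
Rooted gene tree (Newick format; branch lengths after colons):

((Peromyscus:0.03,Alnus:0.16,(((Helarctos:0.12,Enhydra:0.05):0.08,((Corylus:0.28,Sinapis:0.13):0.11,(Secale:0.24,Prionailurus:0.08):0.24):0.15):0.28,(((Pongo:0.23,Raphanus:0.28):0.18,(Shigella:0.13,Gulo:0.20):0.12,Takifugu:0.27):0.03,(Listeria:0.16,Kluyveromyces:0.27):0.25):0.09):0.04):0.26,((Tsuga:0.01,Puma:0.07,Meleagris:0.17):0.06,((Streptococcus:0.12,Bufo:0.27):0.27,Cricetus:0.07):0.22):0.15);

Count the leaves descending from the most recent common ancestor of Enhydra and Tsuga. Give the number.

21

The MRCA of Enhydra and Tsuga is the root, so the clade is the entire tree.
That clade contains 21 terminal taxa: Alnus, Bufo, Corylus, Cricetus, Enhydra, Gulo, Helarctos, Kluyveromyces, Listeria, Meleagris, Peromyscus, Pongo, Prionailurus, Puma, Raphanus, Secale, Shigella, Sinapis, Streptococcus, Takifugu, Tsuga.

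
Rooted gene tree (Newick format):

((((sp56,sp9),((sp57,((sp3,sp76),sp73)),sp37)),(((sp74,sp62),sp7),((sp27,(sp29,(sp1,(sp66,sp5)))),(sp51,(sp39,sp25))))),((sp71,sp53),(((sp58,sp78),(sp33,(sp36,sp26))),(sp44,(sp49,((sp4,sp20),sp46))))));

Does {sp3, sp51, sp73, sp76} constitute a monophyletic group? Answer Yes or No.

No

The MRCA of the listed taxa subtends (((sp56,sp9),((sp57,((sp3,sp76),sp73)),sp37)),(((sp74,sp62),sp7),((sp27,(sp29,(sp1,(sp66,sp5)))),(sp51,(sp39,sp25))))).
That clade also contains sp1, sp25, sp27, sp29, sp37, sp39, sp5, sp56, sp57, sp62, sp66, sp7, sp74, sp9, which are not in the proposed group, so the group is not monophyletic.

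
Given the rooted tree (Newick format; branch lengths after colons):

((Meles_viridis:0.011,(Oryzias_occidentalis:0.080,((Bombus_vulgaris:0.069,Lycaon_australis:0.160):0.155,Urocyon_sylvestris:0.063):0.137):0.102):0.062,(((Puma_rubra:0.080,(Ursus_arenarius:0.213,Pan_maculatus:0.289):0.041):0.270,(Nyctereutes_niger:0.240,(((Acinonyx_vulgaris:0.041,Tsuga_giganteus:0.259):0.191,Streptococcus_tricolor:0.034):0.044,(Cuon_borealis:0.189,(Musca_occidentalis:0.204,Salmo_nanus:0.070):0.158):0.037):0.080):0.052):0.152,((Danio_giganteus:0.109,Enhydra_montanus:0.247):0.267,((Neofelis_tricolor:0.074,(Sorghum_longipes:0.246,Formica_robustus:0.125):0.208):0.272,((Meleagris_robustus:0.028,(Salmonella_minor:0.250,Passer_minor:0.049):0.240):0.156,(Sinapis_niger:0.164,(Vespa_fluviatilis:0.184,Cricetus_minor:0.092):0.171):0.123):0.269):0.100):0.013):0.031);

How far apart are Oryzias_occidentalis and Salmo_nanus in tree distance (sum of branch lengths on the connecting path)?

The path runs Oryzias_occidentalis → … → MRCA → … → Salmo_nanus; the MRCA is the root of the tree.
Branch lengths along that path: 0.080 + 0.102 + 0.062 + 0.031 + 0.152 + 0.052 + 0.080 + 0.037 + 0.158 + 0.070 = 0.824.

0.824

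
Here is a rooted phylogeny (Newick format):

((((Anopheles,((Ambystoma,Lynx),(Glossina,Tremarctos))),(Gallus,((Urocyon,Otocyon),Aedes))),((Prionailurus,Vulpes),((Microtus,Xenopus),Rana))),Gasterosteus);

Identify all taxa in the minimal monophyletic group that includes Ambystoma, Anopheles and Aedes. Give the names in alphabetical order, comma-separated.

Aedes, Ambystoma, Anopheles, Gallus, Glossina, Lynx, Otocyon, Tremarctos, Urocyon

Tracing Ambystoma: it sits inside (Ambystoma,Lynx).
Tracing Anopheles: it sits inside (Anopheles,((Ambystoma,Lynx),(Glossina,Tremarctos))).
Tracing Aedes: it sits inside ((Urocyon,Otocyon),Aedes).
The smallest clade enclosing all 3 is ((Anopheles,((Ambystoma,Lynx),(Glossina,Tremarctos))),(Gallus,((Urocyon,Otocyon),Aedes))); the answer is its 9 terminal taxa in alphabetical order.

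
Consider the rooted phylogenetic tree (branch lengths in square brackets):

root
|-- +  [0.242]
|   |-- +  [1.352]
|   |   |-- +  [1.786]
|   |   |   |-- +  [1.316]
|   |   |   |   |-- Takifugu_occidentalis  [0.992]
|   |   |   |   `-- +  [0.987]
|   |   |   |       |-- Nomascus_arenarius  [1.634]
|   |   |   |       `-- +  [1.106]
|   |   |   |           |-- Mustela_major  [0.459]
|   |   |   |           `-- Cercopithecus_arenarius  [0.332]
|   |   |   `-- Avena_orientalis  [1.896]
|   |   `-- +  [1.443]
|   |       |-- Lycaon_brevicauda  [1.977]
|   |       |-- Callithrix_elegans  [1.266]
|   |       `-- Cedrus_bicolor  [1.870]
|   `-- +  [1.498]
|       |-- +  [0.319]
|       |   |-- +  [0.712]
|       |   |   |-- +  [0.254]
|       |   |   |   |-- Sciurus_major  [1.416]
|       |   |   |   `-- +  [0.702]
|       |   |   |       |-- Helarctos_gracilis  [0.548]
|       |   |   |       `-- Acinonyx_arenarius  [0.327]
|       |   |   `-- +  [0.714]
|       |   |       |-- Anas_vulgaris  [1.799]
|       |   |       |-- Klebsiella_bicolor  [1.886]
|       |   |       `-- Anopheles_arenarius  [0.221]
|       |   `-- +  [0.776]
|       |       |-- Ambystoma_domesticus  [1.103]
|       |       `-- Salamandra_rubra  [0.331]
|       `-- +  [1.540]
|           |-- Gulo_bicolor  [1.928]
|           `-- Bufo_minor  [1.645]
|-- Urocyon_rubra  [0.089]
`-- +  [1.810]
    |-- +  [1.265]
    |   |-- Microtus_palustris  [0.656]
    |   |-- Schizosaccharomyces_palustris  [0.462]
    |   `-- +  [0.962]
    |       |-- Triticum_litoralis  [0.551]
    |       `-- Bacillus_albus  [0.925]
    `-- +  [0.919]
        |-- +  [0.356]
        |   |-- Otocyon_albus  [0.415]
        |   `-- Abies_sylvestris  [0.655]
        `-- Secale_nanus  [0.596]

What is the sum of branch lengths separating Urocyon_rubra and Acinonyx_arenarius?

The path runs Urocyon_rubra → … → MRCA → … → Acinonyx_arenarius; the MRCA is the root of the tree.
Branch lengths along that path: 0.089 + 0.242 + 1.498 + 0.319 + 0.712 + 0.254 + 0.702 + 0.327 = 4.143.

4.143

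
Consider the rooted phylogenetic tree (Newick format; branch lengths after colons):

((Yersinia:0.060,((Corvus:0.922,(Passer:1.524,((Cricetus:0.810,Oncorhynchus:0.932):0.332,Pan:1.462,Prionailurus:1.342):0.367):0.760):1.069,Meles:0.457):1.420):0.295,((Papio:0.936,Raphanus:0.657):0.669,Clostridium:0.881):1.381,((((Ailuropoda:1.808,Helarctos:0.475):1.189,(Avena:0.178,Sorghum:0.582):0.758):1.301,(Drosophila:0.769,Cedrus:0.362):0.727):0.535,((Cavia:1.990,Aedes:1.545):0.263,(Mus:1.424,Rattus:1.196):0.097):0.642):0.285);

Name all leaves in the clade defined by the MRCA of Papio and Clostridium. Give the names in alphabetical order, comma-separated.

Clostridium, Papio, Raphanus

Tracing Papio: it sits inside (Papio,Raphanus).
Tracing Clostridium: it sits inside ((Papio,Raphanus),Clostridium).
The smallest clade enclosing both is ((Papio,Raphanus),Clostridium); the answer is its 3 terminal taxa in alphabetical order.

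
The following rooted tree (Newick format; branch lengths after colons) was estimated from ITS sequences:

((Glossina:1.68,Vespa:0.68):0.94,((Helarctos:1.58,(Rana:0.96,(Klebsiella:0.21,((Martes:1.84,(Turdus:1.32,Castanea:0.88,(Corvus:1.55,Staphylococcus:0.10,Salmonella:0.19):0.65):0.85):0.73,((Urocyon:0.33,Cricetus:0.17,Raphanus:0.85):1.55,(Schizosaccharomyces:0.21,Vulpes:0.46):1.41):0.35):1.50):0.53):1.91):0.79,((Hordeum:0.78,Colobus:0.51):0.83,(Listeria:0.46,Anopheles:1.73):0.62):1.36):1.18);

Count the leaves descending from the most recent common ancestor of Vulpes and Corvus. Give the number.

11

The MRCA of Vulpes and Corvus is the node subtending ((Martes,(Turdus,Castanea,(Corvus,Staphylococcus,Salmonella))),((Urocyon,Cricetus,Raphanus),(Schizosaccharomyces,Vulpes))).
That clade contains 11 terminal taxa: Castanea, Corvus, Cricetus, Martes, Raphanus, Salmonella, Schizosaccharomyces, Staphylococcus, Turdus, Urocyon, Vulpes.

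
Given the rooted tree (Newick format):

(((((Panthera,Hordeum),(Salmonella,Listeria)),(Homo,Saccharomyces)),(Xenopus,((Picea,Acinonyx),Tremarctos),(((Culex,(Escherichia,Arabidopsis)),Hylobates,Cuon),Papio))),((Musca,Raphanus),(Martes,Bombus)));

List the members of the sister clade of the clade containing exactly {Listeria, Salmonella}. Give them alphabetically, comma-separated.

The clade containing exactly {Listeria, Salmonella} attaches to the tree at the node subtending ((Panthera,Hordeum),(Salmonella,Listeria)).
The other lineage descending from that same node — the sister group — is (Panthera,Hordeum); its 2 tips in alphabetical order are the answer.

Hordeum, Panthera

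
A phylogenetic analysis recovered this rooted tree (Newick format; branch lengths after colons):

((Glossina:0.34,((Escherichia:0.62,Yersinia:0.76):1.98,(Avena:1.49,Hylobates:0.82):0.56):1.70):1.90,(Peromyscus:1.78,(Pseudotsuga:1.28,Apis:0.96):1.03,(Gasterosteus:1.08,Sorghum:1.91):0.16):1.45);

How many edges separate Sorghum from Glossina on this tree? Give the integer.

5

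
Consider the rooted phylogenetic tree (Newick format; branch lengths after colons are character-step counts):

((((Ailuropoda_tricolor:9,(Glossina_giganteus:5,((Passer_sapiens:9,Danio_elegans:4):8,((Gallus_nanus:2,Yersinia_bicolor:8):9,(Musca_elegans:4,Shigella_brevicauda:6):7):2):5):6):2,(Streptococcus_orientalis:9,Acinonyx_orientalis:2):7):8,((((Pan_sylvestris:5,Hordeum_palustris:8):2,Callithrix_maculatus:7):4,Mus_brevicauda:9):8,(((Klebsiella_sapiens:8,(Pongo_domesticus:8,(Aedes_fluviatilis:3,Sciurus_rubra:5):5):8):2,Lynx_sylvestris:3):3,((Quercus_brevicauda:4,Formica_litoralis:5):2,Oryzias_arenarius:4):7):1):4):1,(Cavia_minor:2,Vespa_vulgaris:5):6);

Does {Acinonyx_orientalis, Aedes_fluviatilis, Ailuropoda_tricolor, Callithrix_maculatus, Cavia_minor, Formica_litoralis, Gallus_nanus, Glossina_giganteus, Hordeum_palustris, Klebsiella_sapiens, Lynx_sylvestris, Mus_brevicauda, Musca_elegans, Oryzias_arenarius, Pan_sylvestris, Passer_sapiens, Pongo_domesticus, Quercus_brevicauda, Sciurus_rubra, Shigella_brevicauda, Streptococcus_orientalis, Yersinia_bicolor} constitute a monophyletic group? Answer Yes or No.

The MRCA of the listed taxa is the root, so the smallest clade containing them is the whole tree.
That clade also contains Danio_elegans, Vespa_vulgaris, which are not in the proposed group, so the group is not monophyletic.

No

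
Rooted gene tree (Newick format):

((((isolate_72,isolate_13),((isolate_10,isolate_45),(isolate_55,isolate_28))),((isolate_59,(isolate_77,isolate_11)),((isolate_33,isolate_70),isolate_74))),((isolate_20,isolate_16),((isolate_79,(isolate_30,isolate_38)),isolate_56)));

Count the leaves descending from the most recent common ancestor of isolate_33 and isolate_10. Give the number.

The MRCA of isolate_33 and isolate_10 is the node subtending (((isolate_72,isolate_13),((isolate_10,isolate_45),(isolate_55,isolate_28))),((isolate_59,(isolate_77,isolate_11)),((isolate_33,isolate_70),isolate_74))).
That clade contains 12 terminal taxa: isolate_10, isolate_11, isolate_13, isolate_28, isolate_33, isolate_45, isolate_55, isolate_59, isolate_70, isolate_72, isolate_74, isolate_77.

12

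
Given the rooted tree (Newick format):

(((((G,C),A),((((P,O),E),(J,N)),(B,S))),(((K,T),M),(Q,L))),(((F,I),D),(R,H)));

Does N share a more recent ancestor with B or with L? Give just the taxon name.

The MRCA of N and B subtends ((((P,O),E),(J,N)),(B,S)) (7 taxa).
The MRCA of N and L subtends ((((G,C),A),((((P,O),E),(J,N)),(B,S))),(((K,T),M),(Q,L))) (15 taxa).
The first is nested inside the second, so N shares a more recent common ancestor with B.

B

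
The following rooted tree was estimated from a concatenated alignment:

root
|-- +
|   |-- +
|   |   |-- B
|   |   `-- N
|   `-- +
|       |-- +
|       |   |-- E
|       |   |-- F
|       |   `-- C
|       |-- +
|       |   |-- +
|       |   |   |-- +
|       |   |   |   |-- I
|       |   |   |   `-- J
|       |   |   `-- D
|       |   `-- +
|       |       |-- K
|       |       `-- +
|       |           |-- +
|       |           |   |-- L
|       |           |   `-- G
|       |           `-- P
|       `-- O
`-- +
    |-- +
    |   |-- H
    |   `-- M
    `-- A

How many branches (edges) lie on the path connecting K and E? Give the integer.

5

The MRCA of K and E is the node subtending ((E,F,C),(((I,J),D),(K,((L,G),P))),O).
From K up to that node: 3 branches. From E up to the same node: 2 branches. Total: 3 + 2 = 5.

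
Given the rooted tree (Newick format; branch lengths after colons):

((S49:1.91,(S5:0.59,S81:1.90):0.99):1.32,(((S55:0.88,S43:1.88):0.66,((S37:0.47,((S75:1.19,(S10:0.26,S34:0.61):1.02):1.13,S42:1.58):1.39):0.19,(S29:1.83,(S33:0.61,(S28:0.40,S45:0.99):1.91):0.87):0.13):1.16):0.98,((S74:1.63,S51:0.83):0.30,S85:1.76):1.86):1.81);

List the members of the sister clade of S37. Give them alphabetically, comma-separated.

S10, S34, S42, S75

S37 attaches to the tree at the node subtending (S37,((S75,(S10,S34)),S42)).
The other lineage descending from that same node — the sister group — is ((S75,(S10,S34)),S42); its 4 tips in alphabetical order are the answer.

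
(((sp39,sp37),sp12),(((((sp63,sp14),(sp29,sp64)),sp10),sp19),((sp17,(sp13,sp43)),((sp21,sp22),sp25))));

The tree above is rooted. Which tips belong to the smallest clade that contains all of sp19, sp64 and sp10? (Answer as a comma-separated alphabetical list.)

sp10, sp14, sp19, sp29, sp63, sp64

Tracing sp19: it sits inside ((((sp63,sp14),(sp29,sp64)),sp10),sp19).
Tracing sp64: it sits inside (sp29,sp64).
Tracing sp10: it sits inside (((sp63,sp14),(sp29,sp64)),sp10).
The smallest clade enclosing all 3 is ((((sp63,sp14),(sp29,sp64)),sp10),sp19); the answer is its 6 terminal taxa in alphabetical order.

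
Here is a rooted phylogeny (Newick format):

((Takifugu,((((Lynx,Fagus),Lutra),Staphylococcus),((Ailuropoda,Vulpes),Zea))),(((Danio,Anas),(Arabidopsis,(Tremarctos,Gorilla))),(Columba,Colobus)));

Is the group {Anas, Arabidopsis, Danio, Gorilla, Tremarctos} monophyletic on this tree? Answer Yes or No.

Yes

The most recent common ancestor of these taxa subtends ((Danio,Anas),(Arabidopsis,(Tremarctos,Gorilla))).
That clade has exactly 5 tips — every listed taxon and nothing else — so the group is monophyletic.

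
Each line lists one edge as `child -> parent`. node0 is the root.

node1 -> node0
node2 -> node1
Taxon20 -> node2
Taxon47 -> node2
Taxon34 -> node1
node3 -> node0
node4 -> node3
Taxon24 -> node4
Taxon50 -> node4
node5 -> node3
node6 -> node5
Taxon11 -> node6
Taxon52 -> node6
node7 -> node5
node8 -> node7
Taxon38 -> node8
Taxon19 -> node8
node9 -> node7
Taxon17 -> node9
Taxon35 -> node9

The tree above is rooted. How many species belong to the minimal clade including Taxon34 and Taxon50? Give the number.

11

The MRCA of Taxon34 and Taxon50 is the root, so the clade is the entire tree.
That clade contains 11 terminal taxa: Taxon11, Taxon17, Taxon19, Taxon20, Taxon24, Taxon34, Taxon35, Taxon38, Taxon47, Taxon50, Taxon52.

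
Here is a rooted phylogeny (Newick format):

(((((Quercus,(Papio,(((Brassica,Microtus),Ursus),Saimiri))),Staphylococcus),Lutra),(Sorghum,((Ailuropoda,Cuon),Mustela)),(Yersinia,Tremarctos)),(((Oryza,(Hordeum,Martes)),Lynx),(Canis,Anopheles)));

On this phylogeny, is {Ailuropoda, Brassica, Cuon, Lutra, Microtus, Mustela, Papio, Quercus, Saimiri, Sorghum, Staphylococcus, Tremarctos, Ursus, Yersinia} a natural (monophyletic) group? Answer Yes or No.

The most recent common ancestor of these taxa subtends ((((Quercus,(Papio,(((Brassica,Microtus),Ursus),Saimiri))),Staphylococcus),Lutra),(Sorghum,((Ailuropoda,Cuon),Mustela)),(Yersinia,Tremarctos)).
That clade has exactly 14 tips — every listed taxon and nothing else — so the group is monophyletic.

Yes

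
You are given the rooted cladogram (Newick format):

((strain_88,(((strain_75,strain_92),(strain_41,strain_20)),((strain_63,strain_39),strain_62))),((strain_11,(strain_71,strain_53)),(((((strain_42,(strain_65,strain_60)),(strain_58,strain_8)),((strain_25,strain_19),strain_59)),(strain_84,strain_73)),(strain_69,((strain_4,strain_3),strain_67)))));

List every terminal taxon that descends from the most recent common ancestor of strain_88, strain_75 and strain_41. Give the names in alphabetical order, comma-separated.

strain_20, strain_39, strain_41, strain_62, strain_63, strain_75, strain_88, strain_92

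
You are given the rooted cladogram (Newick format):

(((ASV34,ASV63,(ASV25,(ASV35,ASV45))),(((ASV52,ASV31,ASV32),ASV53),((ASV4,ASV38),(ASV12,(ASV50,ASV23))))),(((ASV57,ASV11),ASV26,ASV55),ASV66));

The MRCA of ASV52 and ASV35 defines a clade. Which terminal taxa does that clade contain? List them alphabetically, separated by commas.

Tracing ASV52: it sits inside (ASV52,ASV31,ASV32).
Tracing ASV35: it sits inside (ASV35,ASV45).
The smallest clade enclosing both is ((ASV34,ASV63,(ASV25,(ASV35,ASV45))),(((ASV52,ASV31,ASV32),ASV53),((ASV4,ASV38),(ASV12,(ASV50,ASV23))))); the answer is its 14 terminal taxa in alphabetical order.

ASV12, ASV23, ASV25, ASV31, ASV32, ASV34, ASV35, ASV38, ASV4, ASV45, ASV50, ASV52, ASV53, ASV63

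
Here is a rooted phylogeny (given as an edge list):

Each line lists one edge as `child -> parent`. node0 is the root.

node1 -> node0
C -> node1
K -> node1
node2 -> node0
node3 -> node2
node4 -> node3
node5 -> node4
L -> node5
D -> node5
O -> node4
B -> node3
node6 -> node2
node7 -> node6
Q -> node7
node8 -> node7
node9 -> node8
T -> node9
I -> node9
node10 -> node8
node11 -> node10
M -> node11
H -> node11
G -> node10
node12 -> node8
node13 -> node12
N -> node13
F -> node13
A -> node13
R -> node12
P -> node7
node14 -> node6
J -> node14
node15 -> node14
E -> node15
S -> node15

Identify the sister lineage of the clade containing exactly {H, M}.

The clade containing exactly {H, M} attaches to the tree at the node subtending ((M,H),G).
The other lineage descending from that same node — the sister group — is the single tip G.

G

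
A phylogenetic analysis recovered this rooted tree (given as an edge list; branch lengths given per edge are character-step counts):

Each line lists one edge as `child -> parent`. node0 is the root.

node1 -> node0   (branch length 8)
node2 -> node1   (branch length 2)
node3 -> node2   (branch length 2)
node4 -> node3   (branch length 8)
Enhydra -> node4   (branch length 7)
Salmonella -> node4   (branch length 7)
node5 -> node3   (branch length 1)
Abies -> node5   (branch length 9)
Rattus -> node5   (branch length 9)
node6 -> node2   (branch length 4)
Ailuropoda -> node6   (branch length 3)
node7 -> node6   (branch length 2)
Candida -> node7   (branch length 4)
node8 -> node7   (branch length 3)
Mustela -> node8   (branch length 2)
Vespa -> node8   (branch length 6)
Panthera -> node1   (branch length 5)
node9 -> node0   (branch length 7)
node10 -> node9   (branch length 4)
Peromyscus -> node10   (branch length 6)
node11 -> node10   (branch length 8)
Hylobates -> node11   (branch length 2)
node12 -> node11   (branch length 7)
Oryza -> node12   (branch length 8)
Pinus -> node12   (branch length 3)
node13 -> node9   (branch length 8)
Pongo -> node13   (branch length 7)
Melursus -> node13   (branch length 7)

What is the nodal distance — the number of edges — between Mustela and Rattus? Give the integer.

The MRCA of Mustela and Rattus is the node subtending (((Enhydra,Salmonella),(Abies,Rattus)),(Ailuropoda,(Candida,(Mustela,Vespa)))).
From Mustela up to that node: 4 branches. From Rattus up to the same node: 3 branches. Total: 4 + 3 = 7.

7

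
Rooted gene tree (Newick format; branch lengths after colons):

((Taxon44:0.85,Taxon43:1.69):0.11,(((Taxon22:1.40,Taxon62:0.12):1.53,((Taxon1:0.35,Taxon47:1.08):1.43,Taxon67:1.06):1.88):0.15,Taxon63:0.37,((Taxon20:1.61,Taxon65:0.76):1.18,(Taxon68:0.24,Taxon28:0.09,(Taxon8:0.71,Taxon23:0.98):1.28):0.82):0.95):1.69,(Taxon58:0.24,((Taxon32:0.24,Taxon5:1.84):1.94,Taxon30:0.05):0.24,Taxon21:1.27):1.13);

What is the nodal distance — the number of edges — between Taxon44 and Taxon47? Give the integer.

The MRCA of Taxon44 and Taxon47 is the root of the tree.
From Taxon44 up to that node: 2 branches. From Taxon47 up to the same node: 5 branches. Total: 2 + 5 = 7.

7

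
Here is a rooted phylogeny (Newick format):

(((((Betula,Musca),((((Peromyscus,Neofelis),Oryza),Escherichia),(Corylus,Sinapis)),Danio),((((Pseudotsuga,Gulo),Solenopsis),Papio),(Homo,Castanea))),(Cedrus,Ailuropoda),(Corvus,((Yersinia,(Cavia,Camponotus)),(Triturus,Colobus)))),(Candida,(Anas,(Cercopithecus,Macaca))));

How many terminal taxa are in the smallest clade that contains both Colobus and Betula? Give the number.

23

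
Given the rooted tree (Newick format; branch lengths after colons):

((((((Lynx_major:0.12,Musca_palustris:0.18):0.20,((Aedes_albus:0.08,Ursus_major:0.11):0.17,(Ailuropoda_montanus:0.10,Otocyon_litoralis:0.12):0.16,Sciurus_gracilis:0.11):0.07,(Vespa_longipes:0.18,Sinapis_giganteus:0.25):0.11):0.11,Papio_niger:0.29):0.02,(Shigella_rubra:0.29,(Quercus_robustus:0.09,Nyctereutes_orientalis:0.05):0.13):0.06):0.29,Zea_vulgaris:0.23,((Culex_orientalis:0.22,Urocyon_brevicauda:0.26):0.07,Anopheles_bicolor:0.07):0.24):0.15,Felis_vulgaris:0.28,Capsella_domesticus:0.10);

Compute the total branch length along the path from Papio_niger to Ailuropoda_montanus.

0.73

The path runs Papio_niger → … → MRCA → … → Ailuropoda_montanus; the MRCA is the node subtending (((Lynx_major,Musca_palustris),((Aedes_albus,Ursus_major),(Ailuropoda_montanus,Otocyon_litoralis),Sciurus_gracilis),(Vespa_longipes,Sinapis_giganteus)),Papio_niger).
Branch lengths along that path: 0.29 + 0.11 + 0.07 + 0.16 + 0.10 = 0.73.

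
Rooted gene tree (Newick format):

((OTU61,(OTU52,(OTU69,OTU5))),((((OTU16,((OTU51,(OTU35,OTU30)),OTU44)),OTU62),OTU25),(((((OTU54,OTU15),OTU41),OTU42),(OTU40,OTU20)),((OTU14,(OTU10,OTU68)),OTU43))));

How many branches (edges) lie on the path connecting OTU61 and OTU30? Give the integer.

The MRCA of OTU61 and OTU30 is the root of the tree.
From OTU61 up to that node: 2 branches. From OTU30 up to the same node: 8 branches. Total: 2 + 8 = 10.

10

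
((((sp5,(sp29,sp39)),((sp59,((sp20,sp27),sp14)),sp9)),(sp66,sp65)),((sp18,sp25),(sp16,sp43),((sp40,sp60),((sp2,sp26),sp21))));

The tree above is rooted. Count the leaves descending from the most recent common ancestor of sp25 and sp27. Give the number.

The MRCA of sp25 and sp27 is the root, so the clade is the entire tree.
That clade contains 19 terminal taxa: sp14, sp16, sp18, sp2, sp20, sp21, sp25, sp26, sp27, sp29, sp39, sp40, sp43, sp5, sp59, sp60, sp65, sp66, sp9.

19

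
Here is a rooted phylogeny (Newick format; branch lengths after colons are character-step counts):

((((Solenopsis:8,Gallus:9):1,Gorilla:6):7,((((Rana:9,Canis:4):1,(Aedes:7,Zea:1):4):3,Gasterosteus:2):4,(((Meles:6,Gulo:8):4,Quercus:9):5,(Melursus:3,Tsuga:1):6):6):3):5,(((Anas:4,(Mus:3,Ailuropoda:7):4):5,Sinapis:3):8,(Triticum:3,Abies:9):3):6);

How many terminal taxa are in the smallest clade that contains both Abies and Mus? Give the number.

6

The MRCA of Abies and Mus is the node subtending (((Anas,(Mus,Ailuropoda)),Sinapis),(Triticum,Abies)).
That clade contains 6 terminal taxa: Abies, Ailuropoda, Anas, Mus, Sinapis, Triticum.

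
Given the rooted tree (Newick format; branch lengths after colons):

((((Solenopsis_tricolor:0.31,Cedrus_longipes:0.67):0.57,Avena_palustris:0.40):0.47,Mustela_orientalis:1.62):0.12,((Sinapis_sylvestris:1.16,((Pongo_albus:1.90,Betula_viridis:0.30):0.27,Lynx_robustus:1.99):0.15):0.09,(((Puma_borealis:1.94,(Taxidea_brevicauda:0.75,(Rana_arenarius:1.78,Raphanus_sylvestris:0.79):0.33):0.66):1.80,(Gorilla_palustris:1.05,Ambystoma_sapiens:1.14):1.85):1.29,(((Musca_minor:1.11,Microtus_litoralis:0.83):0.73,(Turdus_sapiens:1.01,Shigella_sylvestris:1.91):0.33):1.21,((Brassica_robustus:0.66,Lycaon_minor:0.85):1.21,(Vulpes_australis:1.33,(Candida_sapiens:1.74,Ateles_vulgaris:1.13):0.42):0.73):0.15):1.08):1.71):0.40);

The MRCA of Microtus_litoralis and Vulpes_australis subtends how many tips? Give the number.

9

The MRCA of Microtus_litoralis and Vulpes_australis is the node subtending (((Musca_minor,Microtus_litoralis),(Turdus_sapiens,Shigella_sylvestris)),((Brassica_robustus,Lycaon_minor),(Vulpes_australis,(Candida_sapiens,Ateles_vulgaris)))).
That clade contains 9 terminal taxa: Ateles_vulgaris, Brassica_robustus, Candida_sapiens, Lycaon_minor, Microtus_litoralis, Musca_minor, Shigella_sylvestris, Turdus_sapiens, Vulpes_australis.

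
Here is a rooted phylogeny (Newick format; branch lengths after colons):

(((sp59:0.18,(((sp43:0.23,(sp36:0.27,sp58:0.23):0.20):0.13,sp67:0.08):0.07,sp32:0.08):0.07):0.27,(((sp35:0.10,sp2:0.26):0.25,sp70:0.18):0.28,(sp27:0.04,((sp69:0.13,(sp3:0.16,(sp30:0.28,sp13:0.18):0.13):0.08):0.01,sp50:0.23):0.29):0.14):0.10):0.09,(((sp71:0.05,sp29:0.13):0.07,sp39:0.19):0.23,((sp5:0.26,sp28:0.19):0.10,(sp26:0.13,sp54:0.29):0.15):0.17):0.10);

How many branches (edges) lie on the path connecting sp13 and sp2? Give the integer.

The MRCA of sp13 and sp2 is the node subtending (((sp35,sp2),sp70),(sp27,((sp69,(sp3,(sp30,sp13))),sp50))).
From sp13 up to that node: 6 branches. From sp2 up to the same node: 3 branches. Total: 6 + 3 = 9.

9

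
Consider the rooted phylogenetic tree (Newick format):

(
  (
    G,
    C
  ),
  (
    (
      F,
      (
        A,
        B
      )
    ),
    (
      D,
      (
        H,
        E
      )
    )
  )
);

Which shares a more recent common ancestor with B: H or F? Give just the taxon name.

F

The MRCA of B and F subtends (F,(A,B)) (3 taxa).
The MRCA of B and H subtends ((F,(A,B)),(D,(H,E))) (6 taxa).
The first is nested inside the second, so B shares a more recent common ancestor with F.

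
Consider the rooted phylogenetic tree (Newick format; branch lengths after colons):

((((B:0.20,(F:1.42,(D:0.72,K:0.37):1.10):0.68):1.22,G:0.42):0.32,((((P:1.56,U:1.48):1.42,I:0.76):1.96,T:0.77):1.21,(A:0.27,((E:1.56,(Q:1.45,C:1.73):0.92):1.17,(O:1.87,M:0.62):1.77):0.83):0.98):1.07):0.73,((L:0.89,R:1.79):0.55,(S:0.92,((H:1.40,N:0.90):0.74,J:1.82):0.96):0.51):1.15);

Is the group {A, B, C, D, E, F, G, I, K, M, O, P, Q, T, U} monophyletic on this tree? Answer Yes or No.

Yes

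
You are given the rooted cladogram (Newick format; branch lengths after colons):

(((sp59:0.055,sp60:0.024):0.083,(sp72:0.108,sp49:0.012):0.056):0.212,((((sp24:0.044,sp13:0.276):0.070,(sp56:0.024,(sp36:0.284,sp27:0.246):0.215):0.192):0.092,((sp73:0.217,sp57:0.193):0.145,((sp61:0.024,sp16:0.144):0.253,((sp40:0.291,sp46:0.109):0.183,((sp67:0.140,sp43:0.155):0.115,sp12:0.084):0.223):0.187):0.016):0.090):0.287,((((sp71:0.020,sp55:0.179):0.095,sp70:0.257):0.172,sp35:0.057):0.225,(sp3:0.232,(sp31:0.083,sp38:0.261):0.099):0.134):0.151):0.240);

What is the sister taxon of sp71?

sp55

sp71 attaches to the tree at the node subtending (sp71,sp55).
The other lineage descending from that same node — the sister group — is the single tip sp55.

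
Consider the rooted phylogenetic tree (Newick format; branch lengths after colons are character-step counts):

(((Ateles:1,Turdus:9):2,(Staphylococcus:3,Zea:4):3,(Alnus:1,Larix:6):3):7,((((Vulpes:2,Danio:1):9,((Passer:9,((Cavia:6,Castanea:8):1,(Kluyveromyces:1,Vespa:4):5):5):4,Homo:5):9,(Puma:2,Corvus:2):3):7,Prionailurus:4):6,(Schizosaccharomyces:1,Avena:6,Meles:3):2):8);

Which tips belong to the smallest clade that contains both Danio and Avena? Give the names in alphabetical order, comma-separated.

Tracing Danio: it sits inside (Vulpes,Danio).
Tracing Avena: it sits inside (Schizosaccharomyces,Avena,Meles).
The smallest clade enclosing both is ((((Vulpes,Danio),((Passer,((Cavia,Castanea),(Kluyveromyces,Vespa))),Homo),(Puma,Corvus)),Prionailurus),(Schizosaccharomyces,Avena,Meles)); the answer is its 14 terminal taxa in alphabetical order.

Avena, Castanea, Cavia, Corvus, Danio, Homo, Kluyveromyces, Meles, Passer, Prionailurus, Puma, Schizosaccharomyces, Vespa, Vulpes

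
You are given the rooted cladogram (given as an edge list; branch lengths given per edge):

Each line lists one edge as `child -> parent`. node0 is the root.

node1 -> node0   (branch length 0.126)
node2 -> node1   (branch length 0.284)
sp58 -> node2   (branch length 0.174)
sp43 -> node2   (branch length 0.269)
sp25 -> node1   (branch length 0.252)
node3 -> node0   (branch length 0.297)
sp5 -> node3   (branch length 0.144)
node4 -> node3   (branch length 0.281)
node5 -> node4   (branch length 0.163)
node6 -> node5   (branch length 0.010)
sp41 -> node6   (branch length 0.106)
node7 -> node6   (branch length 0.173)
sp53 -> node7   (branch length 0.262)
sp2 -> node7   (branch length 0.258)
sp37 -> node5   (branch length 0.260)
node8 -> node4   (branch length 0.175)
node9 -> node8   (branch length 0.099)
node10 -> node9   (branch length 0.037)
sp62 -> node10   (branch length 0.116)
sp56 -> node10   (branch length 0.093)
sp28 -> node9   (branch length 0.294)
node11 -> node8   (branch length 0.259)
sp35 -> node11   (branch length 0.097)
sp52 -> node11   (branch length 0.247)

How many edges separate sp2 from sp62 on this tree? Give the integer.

8

The MRCA of sp2 and sp62 is the node subtending (((sp41,(sp53,sp2)),sp37),(((sp62,sp56),sp28),(sp35,sp52))).
From sp2 up to that node: 4 branches. From sp62 up to the same node: 4 branches. Total: 4 + 4 = 8.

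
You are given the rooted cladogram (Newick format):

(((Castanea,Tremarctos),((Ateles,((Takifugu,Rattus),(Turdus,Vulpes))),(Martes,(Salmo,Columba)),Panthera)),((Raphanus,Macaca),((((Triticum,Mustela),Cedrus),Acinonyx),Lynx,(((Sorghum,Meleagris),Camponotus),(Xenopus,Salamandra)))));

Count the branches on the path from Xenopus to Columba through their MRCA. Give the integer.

The MRCA of Xenopus and Columba is the root of the tree.
From Xenopus up to that node: 5 branches. From Columba up to the same node: 5 branches. Total: 5 + 5 = 10.

10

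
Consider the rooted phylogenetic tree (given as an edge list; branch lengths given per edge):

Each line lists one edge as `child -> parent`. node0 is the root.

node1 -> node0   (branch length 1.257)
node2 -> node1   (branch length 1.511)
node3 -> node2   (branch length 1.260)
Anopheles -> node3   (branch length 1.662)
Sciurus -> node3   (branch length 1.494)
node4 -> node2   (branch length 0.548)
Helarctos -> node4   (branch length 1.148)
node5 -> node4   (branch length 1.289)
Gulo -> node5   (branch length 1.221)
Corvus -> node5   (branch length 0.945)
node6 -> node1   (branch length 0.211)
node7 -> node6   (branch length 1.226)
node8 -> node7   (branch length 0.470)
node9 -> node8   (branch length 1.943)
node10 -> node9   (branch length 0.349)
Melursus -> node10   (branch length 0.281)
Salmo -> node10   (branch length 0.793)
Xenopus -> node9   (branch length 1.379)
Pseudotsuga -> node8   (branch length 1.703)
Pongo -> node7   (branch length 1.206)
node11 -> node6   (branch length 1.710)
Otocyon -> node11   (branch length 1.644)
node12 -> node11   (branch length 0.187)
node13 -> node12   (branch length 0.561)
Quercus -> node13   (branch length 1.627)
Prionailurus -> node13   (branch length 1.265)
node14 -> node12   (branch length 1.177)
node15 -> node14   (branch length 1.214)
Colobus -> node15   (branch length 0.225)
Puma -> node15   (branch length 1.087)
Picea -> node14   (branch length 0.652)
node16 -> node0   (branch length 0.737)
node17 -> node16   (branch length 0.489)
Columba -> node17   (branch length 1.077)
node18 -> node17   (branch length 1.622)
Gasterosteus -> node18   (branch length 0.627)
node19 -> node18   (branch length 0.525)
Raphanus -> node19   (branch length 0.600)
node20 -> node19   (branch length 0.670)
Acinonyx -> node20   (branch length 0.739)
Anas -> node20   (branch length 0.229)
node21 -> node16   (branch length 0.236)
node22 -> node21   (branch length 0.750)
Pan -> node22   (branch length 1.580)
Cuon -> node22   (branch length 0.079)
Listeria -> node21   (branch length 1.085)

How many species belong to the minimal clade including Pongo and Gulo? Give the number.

16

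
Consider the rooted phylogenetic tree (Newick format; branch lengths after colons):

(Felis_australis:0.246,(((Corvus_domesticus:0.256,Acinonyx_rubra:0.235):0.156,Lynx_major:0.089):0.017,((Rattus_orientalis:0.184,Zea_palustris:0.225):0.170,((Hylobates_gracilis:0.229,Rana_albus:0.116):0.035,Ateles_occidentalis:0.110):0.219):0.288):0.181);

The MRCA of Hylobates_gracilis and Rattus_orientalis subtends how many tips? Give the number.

5

The MRCA of Hylobates_gracilis and Rattus_orientalis is the node subtending ((Rattus_orientalis,Zea_palustris),((Hylobates_gracilis,Rana_albus),Ateles_occidentalis)).
That clade contains 5 terminal taxa: Ateles_occidentalis, Hylobates_gracilis, Rana_albus, Rattus_orientalis, Zea_palustris.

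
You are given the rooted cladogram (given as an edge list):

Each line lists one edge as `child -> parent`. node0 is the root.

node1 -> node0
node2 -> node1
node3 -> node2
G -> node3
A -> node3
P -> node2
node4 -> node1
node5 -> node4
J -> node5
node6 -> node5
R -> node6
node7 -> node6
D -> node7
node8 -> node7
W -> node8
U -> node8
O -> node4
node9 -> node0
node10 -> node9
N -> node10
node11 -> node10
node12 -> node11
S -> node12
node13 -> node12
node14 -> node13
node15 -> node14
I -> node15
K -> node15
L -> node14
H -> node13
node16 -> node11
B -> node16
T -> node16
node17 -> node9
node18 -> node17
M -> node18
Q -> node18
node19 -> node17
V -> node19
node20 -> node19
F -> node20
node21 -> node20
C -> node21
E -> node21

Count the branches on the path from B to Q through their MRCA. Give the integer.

7

The MRCA of B and Q is the node subtending ((N,((S,(((I,K),L),H)),(B,T))),((M,Q),(V,(F,(C,E))))).
From B up to that node: 4 branches. From Q up to the same node: 3 branches. Total: 4 + 3 = 7.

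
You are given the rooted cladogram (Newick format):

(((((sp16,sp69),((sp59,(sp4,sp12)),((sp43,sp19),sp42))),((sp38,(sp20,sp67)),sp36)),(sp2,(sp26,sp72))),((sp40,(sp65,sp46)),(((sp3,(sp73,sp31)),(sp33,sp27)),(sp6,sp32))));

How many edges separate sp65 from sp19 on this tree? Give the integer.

11

The MRCA of sp65 and sp19 is the root of the tree.
From sp65 up to that node: 4 branches. From sp19 up to the same node: 7 branches. Total: 4 + 7 = 11.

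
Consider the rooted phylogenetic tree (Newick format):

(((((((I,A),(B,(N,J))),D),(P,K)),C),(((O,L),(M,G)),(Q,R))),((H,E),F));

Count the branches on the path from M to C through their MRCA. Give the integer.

6

The MRCA of M and C is the node subtending ((((((I,A),(B,(N,J))),D),(P,K)),C),(((O,L),(M,G)),(Q,R))).
From M up to that node: 4 branches. From C up to the same node: 2 branches. Total: 4 + 2 = 6.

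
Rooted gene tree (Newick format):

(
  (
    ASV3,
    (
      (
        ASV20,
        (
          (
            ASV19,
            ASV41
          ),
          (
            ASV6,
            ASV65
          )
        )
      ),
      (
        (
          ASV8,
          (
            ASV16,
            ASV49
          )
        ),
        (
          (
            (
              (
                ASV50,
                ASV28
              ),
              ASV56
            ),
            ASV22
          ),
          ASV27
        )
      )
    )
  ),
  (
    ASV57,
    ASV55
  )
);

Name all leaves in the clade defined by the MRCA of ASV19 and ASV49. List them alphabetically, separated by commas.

Tracing ASV19: it sits inside (ASV19,ASV41).
Tracing ASV49: it sits inside (ASV16,ASV49).
The smallest clade enclosing both is ((ASV20,((ASV19,ASV41),(ASV6,ASV65))),((ASV8,(ASV16,ASV49)),((((ASV50,ASV28),ASV56),ASV22),ASV27))); the answer is its 13 terminal taxa in alphabetical order.

ASV16, ASV19, ASV20, ASV22, ASV27, ASV28, ASV41, ASV49, ASV50, ASV56, ASV6, ASV65, ASV8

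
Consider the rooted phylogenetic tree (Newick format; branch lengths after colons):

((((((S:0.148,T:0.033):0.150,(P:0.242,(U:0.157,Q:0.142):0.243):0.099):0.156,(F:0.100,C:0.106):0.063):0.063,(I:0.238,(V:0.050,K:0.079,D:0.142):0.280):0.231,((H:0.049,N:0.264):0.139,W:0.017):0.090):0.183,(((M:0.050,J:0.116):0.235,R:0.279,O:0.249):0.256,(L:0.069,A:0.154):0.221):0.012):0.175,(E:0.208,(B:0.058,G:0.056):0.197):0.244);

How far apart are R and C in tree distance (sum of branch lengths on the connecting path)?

0.962

The path runs R → … → MRCA → … → C; the MRCA is the node subtending (((((S,T),(P,(U,Q))),(F,C)),(I,(V,K,D)),((H,N),W)),(((M,J),R,O),(L,A))).
Branch lengths along that path: 0.279 + 0.256 + 0.012 + 0.183 + 0.063 + 0.063 + 0.106 = 0.962.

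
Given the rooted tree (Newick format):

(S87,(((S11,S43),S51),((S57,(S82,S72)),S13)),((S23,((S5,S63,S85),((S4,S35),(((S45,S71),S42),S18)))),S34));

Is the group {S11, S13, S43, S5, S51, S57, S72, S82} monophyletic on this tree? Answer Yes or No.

The MRCA of the listed taxa is the root, so the smallest clade containing them is the whole tree.
That clade also contains S18, S23, S34, S35, S4, S42, S45, S63, S71, S85, S87, which are not in the proposed group, so the group is not monophyletic.

No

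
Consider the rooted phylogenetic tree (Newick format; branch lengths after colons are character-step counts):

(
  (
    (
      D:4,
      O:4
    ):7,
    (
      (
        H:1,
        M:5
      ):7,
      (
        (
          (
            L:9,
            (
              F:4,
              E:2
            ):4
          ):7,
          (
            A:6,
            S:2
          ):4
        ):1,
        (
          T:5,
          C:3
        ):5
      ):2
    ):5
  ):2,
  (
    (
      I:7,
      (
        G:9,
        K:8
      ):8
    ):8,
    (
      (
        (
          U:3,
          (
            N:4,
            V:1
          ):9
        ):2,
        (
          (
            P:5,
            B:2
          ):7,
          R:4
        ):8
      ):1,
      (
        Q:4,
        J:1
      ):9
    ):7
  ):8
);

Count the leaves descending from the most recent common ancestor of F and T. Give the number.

7

The MRCA of F and T is the node subtending (((L,(F,E)),(A,S)),(T,C)).
That clade contains 7 terminal taxa: A, C, E, F, L, S, T.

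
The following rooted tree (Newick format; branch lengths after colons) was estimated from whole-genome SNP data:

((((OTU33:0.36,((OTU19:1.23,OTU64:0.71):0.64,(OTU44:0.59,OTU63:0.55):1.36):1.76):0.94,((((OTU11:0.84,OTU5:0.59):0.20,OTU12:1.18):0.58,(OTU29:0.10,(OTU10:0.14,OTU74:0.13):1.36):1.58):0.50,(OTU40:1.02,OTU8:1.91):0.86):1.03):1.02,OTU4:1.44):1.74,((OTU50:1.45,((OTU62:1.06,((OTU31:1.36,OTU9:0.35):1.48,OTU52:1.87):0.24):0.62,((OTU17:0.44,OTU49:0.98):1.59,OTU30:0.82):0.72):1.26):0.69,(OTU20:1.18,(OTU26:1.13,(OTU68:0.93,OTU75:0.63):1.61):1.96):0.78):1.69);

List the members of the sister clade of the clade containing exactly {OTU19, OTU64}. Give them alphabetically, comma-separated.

The clade containing exactly {OTU19, OTU64} attaches to the tree at the node subtending ((OTU19,OTU64),(OTU44,OTU63)).
The other lineage descending from that same node — the sister group — is (OTU44,OTU63); its 2 tips in alphabetical order are the answer.

OTU44, OTU63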